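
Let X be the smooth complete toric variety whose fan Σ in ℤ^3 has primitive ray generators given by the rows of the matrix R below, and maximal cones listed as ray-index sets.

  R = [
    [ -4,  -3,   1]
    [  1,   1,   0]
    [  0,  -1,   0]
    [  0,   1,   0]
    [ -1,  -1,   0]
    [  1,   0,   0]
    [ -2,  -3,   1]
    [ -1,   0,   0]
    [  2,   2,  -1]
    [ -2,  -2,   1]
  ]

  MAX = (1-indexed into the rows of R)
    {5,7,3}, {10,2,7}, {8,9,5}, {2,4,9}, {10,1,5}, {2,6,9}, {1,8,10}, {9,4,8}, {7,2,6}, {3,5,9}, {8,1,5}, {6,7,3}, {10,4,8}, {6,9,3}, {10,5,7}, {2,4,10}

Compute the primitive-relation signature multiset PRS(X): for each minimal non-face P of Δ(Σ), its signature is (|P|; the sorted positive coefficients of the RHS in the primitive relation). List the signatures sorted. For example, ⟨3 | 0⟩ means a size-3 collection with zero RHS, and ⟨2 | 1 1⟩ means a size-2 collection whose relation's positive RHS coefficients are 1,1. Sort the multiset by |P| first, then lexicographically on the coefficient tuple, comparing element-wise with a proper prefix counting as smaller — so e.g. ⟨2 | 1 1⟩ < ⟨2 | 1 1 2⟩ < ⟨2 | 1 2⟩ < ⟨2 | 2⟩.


Minimal non-faces — 22 found among 10 rays, 16 max cones:

  {2,5}:  v_{2} + v_{5} = 0  ⇒ sig = ⟨2 | 0⟩
  {3,4}:  v_{3} + v_{4} = 0  ⇒ sig = ⟨2 | 0⟩
  {6,8}:  v_{6} + v_{8} = 0  ⇒ sig = ⟨2 | 0⟩
  {9,10}:  v_{9} + v_{10} = 0  ⇒ sig = ⟨2 | 0⟩
  {2,3}:  v_{2} + v_{3} = v_{6}  ⇒ sig = ⟨2 | 1⟩
  {2,8}:  v_{2} + v_{8} = v_{4}  ⇒ sig = ⟨2 | 1⟩
  {3,8}:  v_{3} + v_{8} = v_{5}  ⇒ sig = ⟨2 | 1⟩
  {3,10}:  v_{3} + v_{10} = v_{7}  ⇒ sig = ⟨2 | 1⟩
  {4,5}:  v_{4} + v_{5} = v_{8}  ⇒ sig = ⟨2 | 1⟩
  {4,6}:  v_{4} + v_{6} = v_{2}  ⇒ sig = ⟨2 | 1⟩
  {4,7}:  v_{4} + v_{7} = v_{10}  ⇒ sig = ⟨2 | 1⟩
  {5,6}:  v_{5} + v_{6} = v_{3}  ⇒ sig = ⟨2 | 1⟩
  {7,9}:  v_{7} + v_{9} = v_{3}  ⇒ sig = ⟨2 | 1⟩
  {1,2}:  v_{1} + v_{2} = v_{8} + v_{10}  ⇒ sig = ⟨2 | 1 1⟩
  {1,6}:  v_{1} + v_{6} = v_{5} + v_{10}  ⇒ sig = ⟨2 | 1 1⟩
  {1,9}:  v_{1} + v_{9} = v_{5} + v_{8}  ⇒ sig = ⟨2 | 1 1⟩
  {6,10}:  v_{6} + v_{10} = v_{2} + v_{7}  ⇒ sig = ⟨2 | 1 1⟩
  {7,8}:  v_{7} + v_{8} = v_{5} + v_{10}  ⇒ sig = ⟨2 | 1 1⟩
  {1,3}:  v_{1} + v_{3} = 2·v_{5} + v_{10}  ⇒ sig = ⟨2 | 1 2⟩
  {1,4}:  v_{1} + v_{4} = 2·v_{8} + v_{10}  ⇒ sig = ⟨2 | 1 2⟩
  {1,7}:  v_{1} + v_{7} = 2·v_{5} + 2·v_{10}  ⇒ sig = ⟨2 | 2 2⟩
  {5,8,10}:  v_{5} + v_{8} + v_{10} = v_{1}  ⇒ sig = ⟨3 | 1⟩

Sorted signature multiset PRS(X):
    ⟨2 | 0⟩
    ⟨2 | 0⟩
    ⟨2 | 0⟩
    ⟨2 | 0⟩
    ⟨2 | 1⟩
    ⟨2 | 1⟩
    ⟨2 | 1⟩
    ⟨2 | 1⟩
    ⟨2 | 1⟩
    ⟨2 | 1⟩
    ⟨2 | 1⟩
    ⟨2 | 1⟩
    ⟨2 | 1⟩
    ⟨2 | 1 1⟩
    ⟨2 | 1 1⟩
    ⟨2 | 1 1⟩
    ⟨2 | 1 1⟩
    ⟨2 | 1 1⟩
    ⟨2 | 1 2⟩
    ⟨2 | 1 2⟩
    ⟨2 | 2 2⟩
    ⟨3 | 1⟩


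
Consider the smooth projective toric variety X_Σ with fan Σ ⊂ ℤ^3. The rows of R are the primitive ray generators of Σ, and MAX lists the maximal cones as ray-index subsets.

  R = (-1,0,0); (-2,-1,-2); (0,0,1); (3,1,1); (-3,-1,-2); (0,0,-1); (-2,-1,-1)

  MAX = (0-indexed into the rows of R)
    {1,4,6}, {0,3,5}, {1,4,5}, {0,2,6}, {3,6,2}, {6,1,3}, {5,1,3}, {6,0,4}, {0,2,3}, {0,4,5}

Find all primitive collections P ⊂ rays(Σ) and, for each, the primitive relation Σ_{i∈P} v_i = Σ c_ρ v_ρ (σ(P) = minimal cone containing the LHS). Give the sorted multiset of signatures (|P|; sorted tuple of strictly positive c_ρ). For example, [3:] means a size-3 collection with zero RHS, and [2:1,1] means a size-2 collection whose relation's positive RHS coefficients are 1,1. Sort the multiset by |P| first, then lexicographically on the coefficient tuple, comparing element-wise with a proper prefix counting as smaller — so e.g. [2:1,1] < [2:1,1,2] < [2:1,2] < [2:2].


Primitive collections (7):

  {2,5}:  v_{2} + v_{5} = 0 — sig = [2:]
  {0,1}:  v_{0} + v_{1} = v_{4} — sig = [2:1]
  {1,2}:  v_{1} + v_{2} = v_{6} — sig = [2:1]
  {3,4}:  v_{3} + v_{4} = v_{5} — sig = [2:1]
  {5,6}:  v_{5} + v_{6} = v_{1} — sig = [2:1]
  {2,4}:  v_{2} + v_{4} = v_{0} + v_{6} — sig = [2:1,1]
  {0,3,6}:  v_{0} + v_{3} + v_{6} = 0 — sig = [3:]

so the primitive-relation signature multiset is
    |P|=2: 6 collections, coeffs (), (1), (1), (1), (1), (1,1)
    |P|=3: 1 collection, coeffs ()


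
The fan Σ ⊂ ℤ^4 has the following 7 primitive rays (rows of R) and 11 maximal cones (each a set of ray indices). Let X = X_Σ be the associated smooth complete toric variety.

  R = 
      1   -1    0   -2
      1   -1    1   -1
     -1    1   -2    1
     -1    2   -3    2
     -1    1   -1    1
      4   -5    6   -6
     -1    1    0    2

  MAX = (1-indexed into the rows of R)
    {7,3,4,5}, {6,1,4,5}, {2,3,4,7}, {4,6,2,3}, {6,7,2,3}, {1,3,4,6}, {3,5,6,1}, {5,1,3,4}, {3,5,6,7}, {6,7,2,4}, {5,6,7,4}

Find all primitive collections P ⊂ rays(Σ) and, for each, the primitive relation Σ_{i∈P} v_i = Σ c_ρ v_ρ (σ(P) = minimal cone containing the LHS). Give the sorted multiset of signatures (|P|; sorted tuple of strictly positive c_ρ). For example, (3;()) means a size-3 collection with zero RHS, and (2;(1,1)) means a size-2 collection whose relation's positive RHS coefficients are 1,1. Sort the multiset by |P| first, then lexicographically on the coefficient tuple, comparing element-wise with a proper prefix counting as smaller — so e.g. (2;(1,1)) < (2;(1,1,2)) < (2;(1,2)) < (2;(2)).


Minimal non-faces — 5 found among 7 rays, 11 max cones:

  P = {1,7}:  v_{1} + v_{7} = 0 — sig = (2;())
  P = {2,5}:  v_{2} + v_{5} = 0 — sig = (2;())
  P = {1,2}:  v_{1} + v_{2} = v_{3} + v_{4} + v_{6} — sig = (2;(1,1,1))
  P = {3,4,5,6}:  v_{3} + v_{4} + v_{5} + v_{6} = v_{1} — sig = (4;(1))
  P = {3,4,6,7}:  v_{3} + v_{4} + v_{6} + v_{7} = v_{2} — sig = (4;(1))

Hence PRS(X_Σ) =
{ (2;()) ×2,  (2;(1,1,1)),  (4;(1)) ×2 }


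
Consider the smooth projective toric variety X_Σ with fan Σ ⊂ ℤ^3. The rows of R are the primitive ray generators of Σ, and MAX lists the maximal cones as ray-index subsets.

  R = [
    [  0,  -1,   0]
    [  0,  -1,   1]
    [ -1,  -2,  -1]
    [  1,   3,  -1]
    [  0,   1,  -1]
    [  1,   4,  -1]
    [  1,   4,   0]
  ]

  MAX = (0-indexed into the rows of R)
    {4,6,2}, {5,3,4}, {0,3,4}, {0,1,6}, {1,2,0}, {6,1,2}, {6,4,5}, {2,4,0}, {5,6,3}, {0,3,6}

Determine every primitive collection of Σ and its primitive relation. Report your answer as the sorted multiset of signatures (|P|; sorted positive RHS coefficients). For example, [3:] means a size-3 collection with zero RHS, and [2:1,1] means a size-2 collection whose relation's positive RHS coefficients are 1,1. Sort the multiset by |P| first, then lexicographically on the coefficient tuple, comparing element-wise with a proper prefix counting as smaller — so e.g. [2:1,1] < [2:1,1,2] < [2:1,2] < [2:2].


Σ has 9 primitive collections:

  {1,4}:  v_{1} + v_{4} = 0  →  sig = [2:]
  {0,5}:  v_{0} + v_{5} = v_{3}  →  sig = [2:1]
  {1,5}:  v_{1} + v_{5} = v_{0} + v_{6}  →  sig = [2:1,1]
  {1,3}:  v_{1} + v_{3} = 2·v_{0} + v_{6}  →  sig = [2:1,2]
  {2,3}:  v_{2} + v_{3} = v_{0} + 2·v_{4}  →  sig = [2:1,2]
  {2,5}:  v_{2} + v_{5} = 2·v_{4}  →  sig = [2:2]
  {0,2,6}:  v_{0} + v_{2} + v_{6} = v_{4}  →  sig = [3:1]
  {0,4,6}:  v_{0} + v_{4} + v_{6} = v_{5}  →  sig = [3:1]
  {3,4,6}:  v_{3} + v_{4} + v_{6} = 2·v_{5}  →  sig = [3:2]

Signatures (|P|; sorted positive RHS coefficients), sorted:
    |P|=2: 6 collections, coeffs (), (1), (1,1), (1,2), (1,2), (2)
    |P|=3: 3 collections, coeffs (1), (1), (2)


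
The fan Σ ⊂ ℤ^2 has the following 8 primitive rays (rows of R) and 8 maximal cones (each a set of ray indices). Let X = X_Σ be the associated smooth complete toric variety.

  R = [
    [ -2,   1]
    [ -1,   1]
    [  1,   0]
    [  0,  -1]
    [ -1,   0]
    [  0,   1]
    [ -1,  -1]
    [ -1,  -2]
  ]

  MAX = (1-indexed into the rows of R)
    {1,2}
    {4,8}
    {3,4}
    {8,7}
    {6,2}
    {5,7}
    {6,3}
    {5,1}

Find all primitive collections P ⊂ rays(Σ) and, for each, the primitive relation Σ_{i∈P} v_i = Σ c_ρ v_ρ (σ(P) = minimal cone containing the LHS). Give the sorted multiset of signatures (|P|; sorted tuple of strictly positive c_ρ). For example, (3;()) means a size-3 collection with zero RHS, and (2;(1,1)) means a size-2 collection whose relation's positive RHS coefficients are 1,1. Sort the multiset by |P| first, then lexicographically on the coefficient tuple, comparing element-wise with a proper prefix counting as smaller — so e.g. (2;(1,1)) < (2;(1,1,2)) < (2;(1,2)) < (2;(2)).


20 minimal non-faces of Δ(Σ) (on 8 rays):

  P={3,5}:  v_{3} + v_{5} = 0  so sig = (2;())
  P={4,6}:  v_{4} + v_{6} = 0  so sig = (2;())
  P={1,3}:  v_{1} + v_{3} = v_{2}  so sig = (2;(1))
  P={2,3}:  v_{2} + v_{3} = v_{6}  so sig = (2;(1))
  P={2,4}:  v_{2} + v_{4} = v_{5}  so sig = (2;(1))
  P={2,5}:  v_{2} + v_{5} = v_{1}  so sig = (2;(1))
  P={3,7}:  v_{3} + v_{7} = v_{4}  so sig = (2;(1))
  P={4,5}:  v_{4} + v_{5} = v_{7}  so sig = (2;(1))
  P={4,7}:  v_{4} + v_{7} = v_{8}  so sig = (2;(1))
  P={5,6}:  v_{5} + v_{6} = v_{2}  so sig = (2;(1))
  P={6,7}:  v_{6} + v_{7} = v_{5}  so sig = (2;(1))
  P={6,8}:  v_{6} + v_{8} = v_{7}  so sig = (2;(1))
  P={2,8}:  v_{2} + v_{8} = v_{5} + v_{7}  so sig = (2;(1,1))
  P={1,8}:  v_{1} + v_{8} = 2·v_{5} + v_{7}  so sig = (2;(1,2))
  P={1,4}:  v_{1} + v_{4} = 2·v_{5}  so sig = (2;(2))
  P={1,6}:  v_{1} + v_{6} = 2·v_{2}  so sig = (2;(2))
  P={2,7}:  v_{2} + v_{7} = 2·v_{5}  so sig = (2;(2))
  P={3,8}:  v_{3} + v_{8} = 2·v_{4}  so sig = (2;(2))
  P={5,8}:  v_{5} + v_{8} = 2·v_{7}  so sig = (2;(2))
  P={1,7}:  v_{1} + v_{7} = 3·v_{5}  so sig = (2;(3))

Hence PRS(X_Σ) =
    (2;())
    (2;())
    (2;(1))
    (2;(1))
    (2;(1))
    (2;(1))
    (2;(1))
    (2;(1))
    (2;(1))
    (2;(1))
    (2;(1))
    (2;(1))
    (2;(1,1))
    (2;(1,2))
    (2;(2))
    (2;(2))
    (2;(2))
    (2;(2))
    (2;(2))
    (2;(3))


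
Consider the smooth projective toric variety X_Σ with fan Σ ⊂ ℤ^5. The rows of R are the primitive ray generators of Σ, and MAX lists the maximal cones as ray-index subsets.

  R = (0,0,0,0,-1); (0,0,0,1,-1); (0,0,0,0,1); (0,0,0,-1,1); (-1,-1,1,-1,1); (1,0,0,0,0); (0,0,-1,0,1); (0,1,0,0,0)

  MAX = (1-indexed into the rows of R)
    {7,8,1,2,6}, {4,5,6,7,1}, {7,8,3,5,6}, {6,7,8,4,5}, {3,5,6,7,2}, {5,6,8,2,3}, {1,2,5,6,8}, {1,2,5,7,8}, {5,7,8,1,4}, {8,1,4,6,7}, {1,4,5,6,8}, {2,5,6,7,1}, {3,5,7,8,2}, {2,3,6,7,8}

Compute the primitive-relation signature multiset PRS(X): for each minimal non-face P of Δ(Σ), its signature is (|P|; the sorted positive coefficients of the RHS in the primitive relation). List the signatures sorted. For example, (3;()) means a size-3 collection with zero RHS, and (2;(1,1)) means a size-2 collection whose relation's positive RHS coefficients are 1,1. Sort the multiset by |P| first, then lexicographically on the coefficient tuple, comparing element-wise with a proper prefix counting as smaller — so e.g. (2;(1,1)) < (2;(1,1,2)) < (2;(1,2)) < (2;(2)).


The 5 primitive collections of Σ (r=8, n=5):

  • {1,3}:  v_{1} + v_{3} = 0  so sig = (2;())
  • {2,4}:  v_{2} + v_{4} = 0  so sig = (2;())
  • {3,4}:  v_{3} + v_{4} = v_{5} + v_{6} + v_{7} + v_{8}  so sig = (2;(1,1,1,1))
  • {1,5,6,7,8}:  v_{1} + v_{5} + v_{6} + v_{7} + v_{8} = v_{4}  so sig = (5;(1))
  • {2,5,6,7,8}:  v_{2} + v_{5} + v_{6} + v_{7} + v_{8} = v_{3}  so sig = (5;(1))

Sorted signature multiset PRS(X):
    |P|=2: 3 collections, coeffs (), (), (1,1,1,1)
    |P|=5: 2 collections, coeffs (1), (1)


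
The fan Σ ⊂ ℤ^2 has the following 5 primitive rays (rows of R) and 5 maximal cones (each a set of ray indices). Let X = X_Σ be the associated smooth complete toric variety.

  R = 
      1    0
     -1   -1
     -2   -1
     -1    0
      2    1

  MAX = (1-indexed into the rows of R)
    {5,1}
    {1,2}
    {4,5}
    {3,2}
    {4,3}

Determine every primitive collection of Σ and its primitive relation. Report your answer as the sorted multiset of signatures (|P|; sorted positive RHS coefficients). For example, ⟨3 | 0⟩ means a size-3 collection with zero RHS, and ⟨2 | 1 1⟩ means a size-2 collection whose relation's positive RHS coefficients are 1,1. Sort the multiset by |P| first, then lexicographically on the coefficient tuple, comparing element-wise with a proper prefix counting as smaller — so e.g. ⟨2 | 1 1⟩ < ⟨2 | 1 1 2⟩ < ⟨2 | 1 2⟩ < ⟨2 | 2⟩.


|primitive collections| = 5. Relations:

  • {1,4}:  v_{1} + v_{4} = 0  ⇒ sig = ⟨2 | 0⟩
  • {3,5}:  v_{3} + v_{5} = 0  ⇒ sig = ⟨2 | 0⟩
  • {1,3}:  v_{1} + v_{3} = v_{2}  ⇒ sig = ⟨2 | 1⟩
  • {2,4}:  v_{2} + v_{4} = v_{3}  ⇒ sig = ⟨2 | 1⟩
  • {2,5}:  v_{2} + v_{5} = v_{1}  ⇒ sig = ⟨2 | 1⟩

so the primitive-relation signature multiset is
    |P|=2: 5 collections, coeffs (), (), (1), (1), (1)


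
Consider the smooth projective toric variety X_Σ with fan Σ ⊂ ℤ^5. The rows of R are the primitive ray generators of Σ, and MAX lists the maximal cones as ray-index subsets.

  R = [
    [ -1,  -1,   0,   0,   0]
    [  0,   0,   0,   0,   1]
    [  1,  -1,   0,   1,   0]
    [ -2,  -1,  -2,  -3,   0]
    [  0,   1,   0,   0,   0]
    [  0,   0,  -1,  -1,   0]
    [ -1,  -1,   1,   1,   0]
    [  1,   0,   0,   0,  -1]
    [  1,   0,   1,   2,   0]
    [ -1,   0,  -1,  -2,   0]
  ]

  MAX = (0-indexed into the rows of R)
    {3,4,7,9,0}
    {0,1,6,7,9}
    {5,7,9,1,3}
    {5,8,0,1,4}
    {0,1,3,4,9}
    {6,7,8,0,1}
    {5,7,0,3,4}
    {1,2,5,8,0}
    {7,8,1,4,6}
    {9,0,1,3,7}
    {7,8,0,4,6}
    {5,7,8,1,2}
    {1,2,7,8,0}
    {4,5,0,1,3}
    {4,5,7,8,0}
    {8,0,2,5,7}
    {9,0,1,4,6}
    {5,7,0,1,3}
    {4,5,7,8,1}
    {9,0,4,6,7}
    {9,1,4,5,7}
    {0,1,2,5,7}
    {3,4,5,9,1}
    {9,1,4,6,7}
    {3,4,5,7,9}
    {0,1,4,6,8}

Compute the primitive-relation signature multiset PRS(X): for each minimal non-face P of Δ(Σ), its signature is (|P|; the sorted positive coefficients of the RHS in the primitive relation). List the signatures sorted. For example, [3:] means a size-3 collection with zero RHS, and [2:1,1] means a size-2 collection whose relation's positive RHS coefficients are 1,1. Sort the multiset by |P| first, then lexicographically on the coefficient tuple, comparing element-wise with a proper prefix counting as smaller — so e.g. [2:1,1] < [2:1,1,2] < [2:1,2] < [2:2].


Δ(Σ) — 10 vertices, 12 min non-faces:

  P = {8,9}:  v_{8} + v_{9} = 0  so sig = [2:]
  P = {5,6}:  v_{5} + v_{6} = v_{0}  so sig = [2:1]
  P = {2,4}:  v_{2} + v_{4} = v_{5} + v_{8}  so sig = [2:1,1]
  P = {3,8}:  v_{3} + v_{8} = v_{0} + v_{5}  so sig = [2:1,1]
  P = {2,9}:  v_{2} + v_{9} = v_{0} + v_{1} + v_{5} + v_{7}  so sig = [2:1,1,1,1]
  P = {2,6}:  v_{2} + v_{6} = 2·v_{0} + v_{1} + v_{7} + v_{8}  so sig = [2:1,1,1,2]
  P = {2,3}:  v_{2} + v_{3} = 2·v_{0} + v_{1} + 2·v_{5} + v_{7}  so sig = [2:1,1,2,2]
  P = {3,6}:  v_{3} + v_{6} = 2·v_{0} + v_{9}  so sig = [2:1,2]
  P = {0,5,9}:  v_{0} + v_{5} + v_{9} = v_{3}  so sig = [3:1]
  P = {0,1,4,7}:  v_{0} + v_{1} + v_{4} + v_{7} = 0  so sig = [4:]
  P = {1,3,4,7}:  v_{1} + v_{3} + v_{4} + v_{7} = v_{5} + v_{9}  so sig = [4:1,1]
  P = {0,1,5,7,8}:  v_{0} + v_{1} + v_{5} + v_{7} + v_{8} = v_{2}  so sig = [5:1]

Hence PRS(X_Σ) =
[[2:], [2:1], [2:1,1], [2:1,1], [2:1,1,1,1], [2:1,1,1,2], [2:1,1,2,2], [2:1,2], [3:1], [4:], [4:1,1], [5:1]]


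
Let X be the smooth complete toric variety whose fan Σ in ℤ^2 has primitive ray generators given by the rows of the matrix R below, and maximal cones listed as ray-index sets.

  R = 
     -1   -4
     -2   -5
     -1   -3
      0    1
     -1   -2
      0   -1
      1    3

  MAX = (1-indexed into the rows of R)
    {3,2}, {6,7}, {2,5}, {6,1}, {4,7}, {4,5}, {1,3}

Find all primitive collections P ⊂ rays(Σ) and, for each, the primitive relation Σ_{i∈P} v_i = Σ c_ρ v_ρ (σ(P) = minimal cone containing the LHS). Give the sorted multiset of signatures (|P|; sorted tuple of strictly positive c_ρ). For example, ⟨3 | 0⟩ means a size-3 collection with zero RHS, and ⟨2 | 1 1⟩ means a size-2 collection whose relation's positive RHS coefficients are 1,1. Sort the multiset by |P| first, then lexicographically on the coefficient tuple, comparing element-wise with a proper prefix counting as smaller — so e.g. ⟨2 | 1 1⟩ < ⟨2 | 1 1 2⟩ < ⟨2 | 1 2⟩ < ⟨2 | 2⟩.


Δ(Σ) — 7 vertices, 14 min non-faces:

  • {3,7}:  v_{3} + v_{7} = 0  ⟹  sig = ⟨2 | 0⟩
  • {4,6}:  v_{4} + v_{6} = 0  ⟹  sig = ⟨2 | 0⟩
  • {1,4}:  v_{1} + v_{4} = v_{3}  ⟹  sig = ⟨2 | 1⟩
  • {1,7}:  v_{1} + v_{7} = v_{6}  ⟹  sig = ⟨2 | 1⟩
  • {2,7}:  v_{2} + v_{7} = v_{5}  ⟹  sig = ⟨2 | 1⟩
  • {3,4}:  v_{3} + v_{4} = v_{5}  ⟹  sig = ⟨2 | 1⟩
  • {3,5}:  v_{3} + v_{5} = v_{2}  ⟹  sig = ⟨2 | 1⟩
  • {3,6}:  v_{3} + v_{6} = v_{1}  ⟹  sig = ⟨2 | 1⟩
  • {5,6}:  v_{5} + v_{6} = v_{3}  ⟹  sig = ⟨2 | 1⟩
  • {5,7}:  v_{5} + v_{7} = v_{4}  ⟹  sig = ⟨2 | 1⟩
  • {1,5}:  v_{1} + v_{5} = 2·v_{3}  ⟹  sig = ⟨2 | 2⟩
  • {2,4}:  v_{2} + v_{4} = 2·v_{5}  ⟹  sig = ⟨2 | 2⟩
  • {2,6}:  v_{2} + v_{6} = 2·v_{3}  ⟹  sig = ⟨2 | 2⟩
  • {1,2}:  v_{1} + v_{2} = 3·v_{3}  ⟹  sig = ⟨2 | 3⟩

so the primitive-relation signature multiset is
{ ⟨2 | 0⟩ ×2,  ⟨2 | 1⟩ ×8,  ⟨2 | 2⟩ ×3,  ⟨2 | 3⟩ }


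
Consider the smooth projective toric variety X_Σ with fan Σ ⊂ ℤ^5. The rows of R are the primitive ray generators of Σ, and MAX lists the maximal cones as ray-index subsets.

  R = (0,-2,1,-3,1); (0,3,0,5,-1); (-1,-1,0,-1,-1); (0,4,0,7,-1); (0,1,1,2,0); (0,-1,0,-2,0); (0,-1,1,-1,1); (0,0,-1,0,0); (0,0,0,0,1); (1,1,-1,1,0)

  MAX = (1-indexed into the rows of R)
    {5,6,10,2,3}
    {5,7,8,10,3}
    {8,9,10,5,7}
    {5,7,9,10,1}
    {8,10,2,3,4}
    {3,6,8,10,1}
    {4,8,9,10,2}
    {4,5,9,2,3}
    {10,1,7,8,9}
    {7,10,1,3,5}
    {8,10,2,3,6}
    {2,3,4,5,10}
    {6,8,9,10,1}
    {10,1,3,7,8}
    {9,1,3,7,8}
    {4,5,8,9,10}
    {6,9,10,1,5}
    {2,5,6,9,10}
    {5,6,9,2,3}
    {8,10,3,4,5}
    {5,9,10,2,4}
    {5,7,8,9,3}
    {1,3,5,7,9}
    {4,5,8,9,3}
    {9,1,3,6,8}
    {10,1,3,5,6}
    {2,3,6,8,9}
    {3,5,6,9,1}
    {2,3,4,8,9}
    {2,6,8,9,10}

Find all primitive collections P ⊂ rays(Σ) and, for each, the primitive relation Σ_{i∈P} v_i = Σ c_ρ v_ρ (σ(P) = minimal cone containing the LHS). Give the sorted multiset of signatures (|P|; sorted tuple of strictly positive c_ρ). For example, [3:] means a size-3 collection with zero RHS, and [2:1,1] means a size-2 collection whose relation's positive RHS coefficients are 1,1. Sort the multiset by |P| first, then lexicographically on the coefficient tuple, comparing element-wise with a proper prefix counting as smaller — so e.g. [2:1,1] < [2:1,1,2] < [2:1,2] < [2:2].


The 10 primitive collections of Σ (r=10, n=5):

  • {1,2}:  v_{1} + v_{2} = v_{5}  →  sig = [2:1]
  • {4,6}:  v_{4} + v_{6} = v_{2}  →  sig = [2:1]
  • {6,7}:  v_{6} + v_{7} = v_{1}  →  sig = [2:1]
  • {1,4}:  v_{1} + v_{4} = 2·v_{5} + v_{8}  →  sig = [2:1,2]
  • {2,7}:  v_{2} + v_{7} = 2·v_{5} + v_{8}  →  sig = [2:1,2]
  • {4,7}:  v_{4} + v_{7} = 3·v_{5} + 2·v_{8}  →  sig = [2:2,3]
  • {5,6,8}:  v_{5} + v_{6} + v_{8} = 0  →  sig = [3:]
  • {1,5,8}:  v_{1} + v_{5} + v_{8} = v_{7}  →  sig = [3:1]
  • {2,5,8}:  v_{2} + v_{5} + v_{8} = v_{4}  →  sig = [3:1]
  • {3,9,10}:  v_{3} + v_{9} + v_{10} = v_{8}  →  sig = [3:1]

so the primitive-relation signature multiset is
    [2:1]
    [2:1]
    [2:1]
    [2:1,2]
    [2:1,2]
    [2:2,3]
    [3:]
    [3:1]
    [3:1]
    [3:1]


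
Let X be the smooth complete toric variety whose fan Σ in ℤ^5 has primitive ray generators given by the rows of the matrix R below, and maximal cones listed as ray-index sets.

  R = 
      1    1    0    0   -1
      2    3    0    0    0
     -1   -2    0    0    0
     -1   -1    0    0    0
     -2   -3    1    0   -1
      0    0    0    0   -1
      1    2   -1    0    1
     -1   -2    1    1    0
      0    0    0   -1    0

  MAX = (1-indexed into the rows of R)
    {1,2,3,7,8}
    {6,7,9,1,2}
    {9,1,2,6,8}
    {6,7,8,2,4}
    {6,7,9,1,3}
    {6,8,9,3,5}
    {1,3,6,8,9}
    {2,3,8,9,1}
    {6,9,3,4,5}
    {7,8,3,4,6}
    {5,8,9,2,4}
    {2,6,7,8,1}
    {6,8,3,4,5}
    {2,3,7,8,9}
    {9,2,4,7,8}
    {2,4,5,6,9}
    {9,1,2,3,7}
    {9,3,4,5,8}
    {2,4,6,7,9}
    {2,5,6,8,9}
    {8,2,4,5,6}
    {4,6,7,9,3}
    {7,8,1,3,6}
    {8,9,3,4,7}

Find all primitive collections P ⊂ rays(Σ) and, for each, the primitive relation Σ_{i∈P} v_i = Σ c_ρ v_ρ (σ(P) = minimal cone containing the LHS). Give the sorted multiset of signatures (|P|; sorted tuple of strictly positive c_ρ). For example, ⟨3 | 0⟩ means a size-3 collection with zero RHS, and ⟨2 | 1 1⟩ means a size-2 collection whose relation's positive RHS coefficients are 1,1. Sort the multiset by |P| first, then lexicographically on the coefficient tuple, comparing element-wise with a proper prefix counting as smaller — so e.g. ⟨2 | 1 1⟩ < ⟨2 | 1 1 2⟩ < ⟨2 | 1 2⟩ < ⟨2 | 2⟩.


9 collections generate NE(X_Σ); each relation:

  {1,4}:  v_{1} + v_{4} = v_{6} — sig = ⟨2 | 1⟩
  {5,7}:  v_{5} + v_{7} = v_{4} — sig = ⟨2 | 1⟩
  {1,5}:  v_{1} + v_{5} = 2·v_{6} + v_{8} + v_{9} — sig = ⟨2 | 1 1 2⟩
  {2,3,4}:  v_{2} + v_{3} + v_{4} = 0 — sig = ⟨3 | 0⟩
  {2,3,6}:  v_{2} + v_{3} + v_{6} = v_{1} — sig = ⟨3 | 1⟩
  {2,3,5}:  v_{2} + v_{3} + v_{5} = v_{6} + v_{8} + v_{9} — sig = ⟨3 | 1 1 1⟩
  {6,7,8,9}:  v_{6} + v_{7} + v_{8} + v_{9} = 0 — sig = ⟨4 | 0⟩
  {4,6,8,9}:  v_{4} + v_{6} + v_{8} + v_{9} = v_{5} — sig = ⟨4 | 1⟩
  {1,7,8,9}:  v_{1} + v_{7} + v_{8} + v_{9} = v_{2} + v_{3} — sig = ⟨4 | 1 1⟩

Hence PRS(X_Σ) =
    ⟨2 | 1⟩
    ⟨2 | 1⟩
    ⟨2 | 1 1 2⟩
    ⟨3 | 0⟩
    ⟨3 | 1⟩
    ⟨3 | 1 1 1⟩
    ⟨4 | 0⟩
    ⟨4 | 1⟩
    ⟨4 | 1 1⟩


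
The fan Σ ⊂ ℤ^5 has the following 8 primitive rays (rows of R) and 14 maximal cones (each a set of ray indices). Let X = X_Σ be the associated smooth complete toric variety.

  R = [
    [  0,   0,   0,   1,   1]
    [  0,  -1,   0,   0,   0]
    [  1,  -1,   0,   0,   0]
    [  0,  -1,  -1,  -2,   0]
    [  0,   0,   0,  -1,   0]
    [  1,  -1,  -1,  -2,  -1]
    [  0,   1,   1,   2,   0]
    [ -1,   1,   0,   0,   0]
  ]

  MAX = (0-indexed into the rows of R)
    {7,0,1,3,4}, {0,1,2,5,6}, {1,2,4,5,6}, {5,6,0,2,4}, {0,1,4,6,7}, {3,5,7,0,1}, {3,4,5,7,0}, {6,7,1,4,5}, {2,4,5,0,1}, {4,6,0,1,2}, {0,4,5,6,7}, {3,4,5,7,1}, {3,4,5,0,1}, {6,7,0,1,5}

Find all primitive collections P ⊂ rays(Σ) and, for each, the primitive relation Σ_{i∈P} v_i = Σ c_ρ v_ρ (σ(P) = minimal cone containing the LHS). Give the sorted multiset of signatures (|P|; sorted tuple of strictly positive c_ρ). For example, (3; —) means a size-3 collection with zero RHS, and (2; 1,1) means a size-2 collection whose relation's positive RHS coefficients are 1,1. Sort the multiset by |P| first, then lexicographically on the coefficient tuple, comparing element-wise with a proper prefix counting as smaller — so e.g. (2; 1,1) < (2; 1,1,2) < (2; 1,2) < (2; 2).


Minimal non-faces — 5 found among 8 rays, 14 max cones:

  P={2,7}:  v_{2} + v_{7} = 0  ⟹  sig = (2; —)
  P={3,6}:  v_{3} + v_{6} = 0  ⟹  sig = (2; —)
  P={2,3}:  v_{2} + v_{3} = v_{0} + v_{1} + v_{4} + v_{5}  ⟹  sig = (2; 1,1,1,1)
  P={0,1,4,5,6}:  v_{0} + v_{1} + v_{4} + v_{5} + v_{6} = v_{2}  ⟹  sig = (5; 1)
  P={0,1,4,5,7}:  v_{0} + v_{1} + v_{4} + v_{5} + v_{7} = v_{3}  ⟹  sig = (5; 1)

Signatures (|P|; sorted positive RHS coefficients), sorted:
{ (2; —) ×2,  (2; 1,1,1,1),  (5; 1) ×2 }


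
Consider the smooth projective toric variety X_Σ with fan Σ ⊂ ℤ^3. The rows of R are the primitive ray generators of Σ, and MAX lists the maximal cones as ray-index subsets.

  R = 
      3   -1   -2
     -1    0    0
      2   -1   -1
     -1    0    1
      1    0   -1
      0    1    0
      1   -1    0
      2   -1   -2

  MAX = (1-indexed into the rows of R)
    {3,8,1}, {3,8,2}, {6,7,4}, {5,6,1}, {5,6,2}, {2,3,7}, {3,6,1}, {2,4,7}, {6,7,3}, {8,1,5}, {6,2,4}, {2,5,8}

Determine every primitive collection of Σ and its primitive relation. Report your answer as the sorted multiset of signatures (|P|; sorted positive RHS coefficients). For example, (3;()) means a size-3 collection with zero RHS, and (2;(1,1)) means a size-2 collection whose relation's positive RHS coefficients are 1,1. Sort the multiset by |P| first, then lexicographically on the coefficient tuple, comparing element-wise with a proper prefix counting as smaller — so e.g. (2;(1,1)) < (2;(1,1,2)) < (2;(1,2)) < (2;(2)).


12 collections generate NE(X_Σ); each relation:

  {4,5}:  v_{4} + v_{5} = 0 — sig = (2;())
  {1,2}:  v_{1} + v_{2} = v_{8} — sig = (2;(1))
  {1,4}:  v_{1} + v_{4} = v_{3} — sig = (2;(1))
  {3,4}:  v_{3} + v_{4} = v_{7} — sig = (2;(1))
  {3,5}:  v_{3} + v_{5} = v_{1} — sig = (2;(1))
  {5,7}:  v_{5} + v_{7} = v_{3} — sig = (2;(1))
  {4,8}:  v_{4} + v_{8} = v_{2} + v_{3} — sig = (2;(1,1))
  {7,8}:  v_{7} + v_{8} = v_{2} + 2·v_{3} — sig = (2;(1,2))
  {1,7}:  v_{1} + v_{7} = 2·v_{3} — sig = (2;(2))
  {6,8}:  v_{6} + v_{8} = 2·v_{5} — sig = (2;(2))
  {2,6,7}:  v_{2} + v_{6} + v_{7} = 0 — sig = (3;())
  {2,3,6}:  v_{2} + v_{3} + v_{6} = v_{5} — sig = (3;(1))

Sorted signature multiset PRS(X):
    (2;())
    (2;(1))
    (2;(1))
    (2;(1))
    (2;(1))
    (2;(1))
    (2;(1,1))
    (2;(1,2))
    (2;(2))
    (2;(2))
    (3;())
    (3;(1))


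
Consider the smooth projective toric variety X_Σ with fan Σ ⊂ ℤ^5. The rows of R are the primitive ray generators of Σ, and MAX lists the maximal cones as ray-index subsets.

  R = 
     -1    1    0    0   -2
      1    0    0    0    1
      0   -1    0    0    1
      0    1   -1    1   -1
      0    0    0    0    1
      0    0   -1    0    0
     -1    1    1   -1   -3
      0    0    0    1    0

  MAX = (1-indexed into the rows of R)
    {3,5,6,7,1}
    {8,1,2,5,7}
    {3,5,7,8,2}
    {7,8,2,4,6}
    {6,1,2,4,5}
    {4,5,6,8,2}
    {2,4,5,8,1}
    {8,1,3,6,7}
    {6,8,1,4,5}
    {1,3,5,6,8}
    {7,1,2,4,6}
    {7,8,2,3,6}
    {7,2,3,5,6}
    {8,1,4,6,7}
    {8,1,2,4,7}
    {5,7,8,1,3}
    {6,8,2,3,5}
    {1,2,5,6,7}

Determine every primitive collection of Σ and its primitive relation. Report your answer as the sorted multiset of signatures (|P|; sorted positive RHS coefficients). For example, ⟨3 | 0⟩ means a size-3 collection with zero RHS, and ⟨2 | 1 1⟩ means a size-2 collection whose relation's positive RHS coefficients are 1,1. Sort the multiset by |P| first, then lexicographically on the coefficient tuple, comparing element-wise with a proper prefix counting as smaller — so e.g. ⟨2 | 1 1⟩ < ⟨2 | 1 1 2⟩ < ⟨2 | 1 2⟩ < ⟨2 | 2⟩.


Σ has 5 primitive collections:

  • {3,4}:  v_{3} + v_{4} = v_{6} + v_{8}  →  sig = ⟨2 | 1 1⟩
  • {1,2,3}:  v_{1} + v_{2} + v_{3} = 0  →  sig = ⟨3 | 0⟩
  • {4,5,7}:  v_{4} + v_{5} + v_{7} = 2·v_{1} + v_{2}  →  sig = ⟨3 | 1 2⟩
  • {1,2,6,8}:  v_{1} + v_{2} + v_{6} + v_{8} = v_{4}  →  sig = ⟨4 | 1⟩
  • {5,6,7,8}:  v_{5} + v_{6} + v_{7} + v_{8} = v_{1}  →  sig = ⟨4 | 1⟩

so the primitive-relation signature multiset is
{ ⟨2 | 1 1⟩,  ⟨3 | 0⟩,  ⟨3 | 1 2⟩,  ⟨4 | 1⟩ ×2 }


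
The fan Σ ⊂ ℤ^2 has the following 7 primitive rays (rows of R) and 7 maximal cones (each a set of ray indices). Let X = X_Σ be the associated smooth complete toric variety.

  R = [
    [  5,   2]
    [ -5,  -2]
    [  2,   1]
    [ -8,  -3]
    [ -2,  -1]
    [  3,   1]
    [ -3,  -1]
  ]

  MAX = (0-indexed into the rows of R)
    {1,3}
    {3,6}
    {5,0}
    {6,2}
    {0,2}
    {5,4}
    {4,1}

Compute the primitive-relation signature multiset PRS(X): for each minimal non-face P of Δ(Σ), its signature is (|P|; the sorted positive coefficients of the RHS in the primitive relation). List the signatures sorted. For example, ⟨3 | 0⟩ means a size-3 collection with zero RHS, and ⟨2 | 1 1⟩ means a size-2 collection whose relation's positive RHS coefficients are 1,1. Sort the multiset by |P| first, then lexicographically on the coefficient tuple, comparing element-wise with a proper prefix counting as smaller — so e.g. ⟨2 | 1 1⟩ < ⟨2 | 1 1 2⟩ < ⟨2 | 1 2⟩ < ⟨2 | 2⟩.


14 minimal non-faces of Δ(Σ) (on 7 rays):

  • {0,1}:  v_{0} + v_{1} = 0  →  sig = ⟨2 | 0⟩
  • {2,4}:  v_{2} + v_{4} = 0  →  sig = ⟨2 | 0⟩
  • {5,6}:  v_{5} + v_{6} = 0  →  sig = ⟨2 | 0⟩
  • {0,3}:  v_{0} + v_{3} = v_{6}  →  sig = ⟨2 | 1⟩
  • {0,4}:  v_{0} + v_{4} = v_{5}  →  sig = ⟨2 | 1⟩
  • {0,6}:  v_{0} + v_{6} = v_{2}  →  sig = ⟨2 | 1⟩
  • {1,2}:  v_{1} + v_{2} = v_{6}  →  sig = ⟨2 | 1⟩
  • {1,5}:  v_{1} + v_{5} = v_{4}  →  sig = ⟨2 | 1⟩
  • {1,6}:  v_{1} + v_{6} = v_{3}  →  sig = ⟨2 | 1⟩
  • {2,5}:  v_{2} + v_{5} = v_{0}  →  sig = ⟨2 | 1⟩
  • {3,5}:  v_{3} + v_{5} = v_{1}  →  sig = ⟨2 | 1⟩
  • {4,6}:  v_{4} + v_{6} = v_{1}  →  sig = ⟨2 | 1⟩
  • {2,3}:  v_{2} + v_{3} = 2·v_{6}  →  sig = ⟨2 | 2⟩
  • {3,4}:  v_{3} + v_{4} = 2·v_{1}  →  sig = ⟨2 | 2⟩

Signatures (|P|; sorted positive RHS coefficients), sorted:
    ⟨2 | 0⟩
    ⟨2 | 0⟩
    ⟨2 | 0⟩
    ⟨2 | 1⟩
    ⟨2 | 1⟩
    ⟨2 | 1⟩
    ⟨2 | 1⟩
    ⟨2 | 1⟩
    ⟨2 | 1⟩
    ⟨2 | 1⟩
    ⟨2 | 1⟩
    ⟨2 | 1⟩
    ⟨2 | 2⟩
    ⟨2 | 2⟩


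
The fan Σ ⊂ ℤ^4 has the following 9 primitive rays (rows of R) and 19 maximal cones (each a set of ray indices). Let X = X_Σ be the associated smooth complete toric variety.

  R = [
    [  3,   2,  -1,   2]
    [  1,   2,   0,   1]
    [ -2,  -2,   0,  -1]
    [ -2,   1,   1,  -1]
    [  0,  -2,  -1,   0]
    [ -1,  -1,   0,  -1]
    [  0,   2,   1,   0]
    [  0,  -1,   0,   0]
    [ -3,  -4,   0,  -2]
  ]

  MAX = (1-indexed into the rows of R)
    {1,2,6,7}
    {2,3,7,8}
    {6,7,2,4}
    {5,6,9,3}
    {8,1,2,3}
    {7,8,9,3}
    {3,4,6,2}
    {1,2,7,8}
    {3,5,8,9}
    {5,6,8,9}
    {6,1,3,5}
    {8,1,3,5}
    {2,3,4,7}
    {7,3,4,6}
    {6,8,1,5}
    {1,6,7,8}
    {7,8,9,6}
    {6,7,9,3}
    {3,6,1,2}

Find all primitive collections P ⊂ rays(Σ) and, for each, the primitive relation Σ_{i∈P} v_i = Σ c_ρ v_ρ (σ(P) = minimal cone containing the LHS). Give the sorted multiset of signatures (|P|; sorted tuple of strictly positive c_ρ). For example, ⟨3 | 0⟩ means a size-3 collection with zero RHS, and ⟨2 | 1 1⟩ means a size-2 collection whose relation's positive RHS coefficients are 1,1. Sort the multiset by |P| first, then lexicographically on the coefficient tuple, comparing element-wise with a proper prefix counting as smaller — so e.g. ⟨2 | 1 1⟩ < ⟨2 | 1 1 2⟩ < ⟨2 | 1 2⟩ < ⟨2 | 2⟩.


12 minimal non-faces of Δ(Σ) (on 9 rays):

  • {5,7}:  v_{5} + v_{7} = 0  so sig = ⟨2 | 0⟩
  • {1,9}:  v_{1} + v_{9} = v_{5}  so sig = ⟨2 | 1⟩
  • {2,9}:  v_{2} + v_{9} = v_{3}  so sig = ⟨2 | 1⟩
  • {2,5}:  v_{2} + v_{5} = v_{1} + v_{3}  so sig = ⟨2 | 1 1⟩
  • {4,8}:  v_{4} + v_{8} = v_{3} + v_{7}  so sig = ⟨2 | 1 1⟩
  • {4,5}:  v_{4} + v_{5} = v_{2} + v_{3} + v_{6}  so sig = ⟨2 | 1 1 1⟩
  • {4,9}:  v_{4} + v_{9} = 2·v_{3} + v_{6} + v_{7}  so sig = ⟨2 | 1 1 2⟩
  • {1,4}:  v_{1} + v_{4} = 2·v_{2} + v_{6}  so sig = ⟨2 | 1 2⟩
  • {2,6,8}:  v_{2} + v_{6} + v_{8} = 0  so sig = ⟨3 | 0⟩
  • {1,3,7}:  v_{1} + v_{3} + v_{7} = v_{2}  so sig = ⟨3 | 1⟩
  • {3,6,8}:  v_{3} + v_{6} + v_{8} = v_{9}  so sig = ⟨3 | 1⟩
  • {2,3,6,7}:  v_{2} + v_{3} + v_{6} + v_{7} = v_{4}  so sig = ⟨4 | 1⟩

Hence PRS(X_Σ) =
[⟨2 | 0⟩, ⟨2 | 1⟩, ⟨2 | 1⟩, ⟨2 | 1 1⟩, ⟨2 | 1 1⟩, ⟨2 | 1 1 1⟩, ⟨2 | 1 1 2⟩, ⟨2 | 1 2⟩, ⟨3 | 0⟩, ⟨3 | 1⟩, ⟨3 | 1⟩, ⟨4 | 1⟩]


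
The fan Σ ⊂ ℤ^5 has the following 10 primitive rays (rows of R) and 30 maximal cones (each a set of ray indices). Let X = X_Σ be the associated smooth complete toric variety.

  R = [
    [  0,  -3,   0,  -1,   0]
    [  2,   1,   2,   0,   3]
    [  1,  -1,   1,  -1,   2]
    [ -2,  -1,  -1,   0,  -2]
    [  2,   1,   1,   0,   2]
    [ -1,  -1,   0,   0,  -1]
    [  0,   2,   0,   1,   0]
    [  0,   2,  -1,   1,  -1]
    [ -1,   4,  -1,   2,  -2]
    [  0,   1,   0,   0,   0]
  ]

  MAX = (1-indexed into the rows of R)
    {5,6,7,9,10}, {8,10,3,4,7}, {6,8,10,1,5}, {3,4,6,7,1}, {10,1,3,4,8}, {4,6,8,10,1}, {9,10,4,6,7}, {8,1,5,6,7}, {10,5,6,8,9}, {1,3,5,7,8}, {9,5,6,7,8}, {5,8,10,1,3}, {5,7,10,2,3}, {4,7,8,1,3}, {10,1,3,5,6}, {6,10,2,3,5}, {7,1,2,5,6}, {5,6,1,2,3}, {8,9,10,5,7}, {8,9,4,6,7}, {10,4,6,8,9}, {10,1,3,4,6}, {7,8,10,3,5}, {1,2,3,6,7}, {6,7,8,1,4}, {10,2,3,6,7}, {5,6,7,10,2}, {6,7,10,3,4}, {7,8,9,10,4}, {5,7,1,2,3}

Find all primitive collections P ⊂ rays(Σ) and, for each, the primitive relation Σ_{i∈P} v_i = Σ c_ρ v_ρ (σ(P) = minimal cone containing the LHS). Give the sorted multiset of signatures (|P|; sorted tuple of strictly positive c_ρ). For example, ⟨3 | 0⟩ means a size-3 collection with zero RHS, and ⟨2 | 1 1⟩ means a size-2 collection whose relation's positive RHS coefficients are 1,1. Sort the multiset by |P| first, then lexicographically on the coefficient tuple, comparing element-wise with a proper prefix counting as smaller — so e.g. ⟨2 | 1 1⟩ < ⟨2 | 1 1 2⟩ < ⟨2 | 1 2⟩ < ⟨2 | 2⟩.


11 minimal non-faces of Δ(Σ) (on 10 rays):

  • {4,5}:  v_{4} + v_{5} = 0  →  sig = ⟨2 | 0⟩
  • {1,9}:  v_{1} + v_{9} = v_{6} + v_{8}  →  sig = ⟨2 | 1 1⟩
  • {2,8}:  v_{2} + v_{8} = v_{5} + v_{7}  →  sig = ⟨2 | 1 1⟩
  • {3,9}:  v_{3} + v_{9} = v_{7} + v_{10}  →  sig = ⟨2 | 1 1⟩
  • {2,4}:  v_{2} + v_{4} = v_{3} + v_{6} + v_{7}  →  sig = ⟨2 | 1 1 1⟩
  • {2,9}:  v_{2} + v_{9} = v_{5} + v_{6} + 2·v_{7} + v_{10}  →  sig = ⟨2 | 1 1 1 2⟩
  • {1,7,10}:  v_{1} + v_{7} + v_{10} = 0  →  sig = ⟨3 | 0⟩
  • {3,6,8}:  v_{3} + v_{6} + v_{8} = 0  →  sig = ⟨3 | 0⟩
  • {1,2,10}:  v_{1} + v_{2} + v_{10} = v_{3} + v_{5} + v_{6}  →  sig = ⟨3 | 1 1 1⟩
  • {3,5,6,7}:  v_{3} + v_{5} + v_{6} + v_{7} = v_{2}  →  sig = ⟨4 | 1⟩
  • {6,7,8,10}:  v_{6} + v_{7} + v_{8} + v_{10} = v_{9}  →  sig = ⟨4 | 1⟩

Sorted signature multiset PRS(X):
    ⟨2 | 0⟩
    ⟨2 | 1 1⟩
    ⟨2 | 1 1⟩
    ⟨2 | 1 1⟩
    ⟨2 | 1 1 1⟩
    ⟨2 | 1 1 1 2⟩
    ⟨3 | 0⟩
    ⟨3 | 0⟩
    ⟨3 | 1 1 1⟩
    ⟨4 | 1⟩
    ⟨4 | 1⟩


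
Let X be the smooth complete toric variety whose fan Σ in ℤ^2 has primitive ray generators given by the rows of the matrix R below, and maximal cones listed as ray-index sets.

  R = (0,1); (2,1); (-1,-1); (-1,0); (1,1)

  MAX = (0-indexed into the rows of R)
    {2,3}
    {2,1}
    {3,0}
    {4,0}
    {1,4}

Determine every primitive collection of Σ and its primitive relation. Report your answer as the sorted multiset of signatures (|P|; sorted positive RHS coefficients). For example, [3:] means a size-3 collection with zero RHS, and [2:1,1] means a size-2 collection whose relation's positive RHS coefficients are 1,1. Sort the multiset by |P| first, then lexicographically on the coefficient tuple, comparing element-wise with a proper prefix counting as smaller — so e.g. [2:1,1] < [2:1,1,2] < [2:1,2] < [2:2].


Minimal non-faces — 5 found among 5 rays, 5 max cones:

  P={2,4}:  v_{2} + v_{4} = 0 ; sig = [2:]
  P={0,2}:  v_{0} + v_{2} = v_{3} ; sig = [2:1]
  P={1,3}:  v_{1} + v_{3} = v_{4} ; sig = [2:1]
  P={3,4}:  v_{3} + v_{4} = v_{0} ; sig = [2:1]
  P={0,1}:  v_{0} + v_{1} = 2·v_{4} ; sig = [2:2]

so the primitive-relation signature multiset is
    [2:]
    [2:1]
    [2:1]
    [2:1]
    [2:2]


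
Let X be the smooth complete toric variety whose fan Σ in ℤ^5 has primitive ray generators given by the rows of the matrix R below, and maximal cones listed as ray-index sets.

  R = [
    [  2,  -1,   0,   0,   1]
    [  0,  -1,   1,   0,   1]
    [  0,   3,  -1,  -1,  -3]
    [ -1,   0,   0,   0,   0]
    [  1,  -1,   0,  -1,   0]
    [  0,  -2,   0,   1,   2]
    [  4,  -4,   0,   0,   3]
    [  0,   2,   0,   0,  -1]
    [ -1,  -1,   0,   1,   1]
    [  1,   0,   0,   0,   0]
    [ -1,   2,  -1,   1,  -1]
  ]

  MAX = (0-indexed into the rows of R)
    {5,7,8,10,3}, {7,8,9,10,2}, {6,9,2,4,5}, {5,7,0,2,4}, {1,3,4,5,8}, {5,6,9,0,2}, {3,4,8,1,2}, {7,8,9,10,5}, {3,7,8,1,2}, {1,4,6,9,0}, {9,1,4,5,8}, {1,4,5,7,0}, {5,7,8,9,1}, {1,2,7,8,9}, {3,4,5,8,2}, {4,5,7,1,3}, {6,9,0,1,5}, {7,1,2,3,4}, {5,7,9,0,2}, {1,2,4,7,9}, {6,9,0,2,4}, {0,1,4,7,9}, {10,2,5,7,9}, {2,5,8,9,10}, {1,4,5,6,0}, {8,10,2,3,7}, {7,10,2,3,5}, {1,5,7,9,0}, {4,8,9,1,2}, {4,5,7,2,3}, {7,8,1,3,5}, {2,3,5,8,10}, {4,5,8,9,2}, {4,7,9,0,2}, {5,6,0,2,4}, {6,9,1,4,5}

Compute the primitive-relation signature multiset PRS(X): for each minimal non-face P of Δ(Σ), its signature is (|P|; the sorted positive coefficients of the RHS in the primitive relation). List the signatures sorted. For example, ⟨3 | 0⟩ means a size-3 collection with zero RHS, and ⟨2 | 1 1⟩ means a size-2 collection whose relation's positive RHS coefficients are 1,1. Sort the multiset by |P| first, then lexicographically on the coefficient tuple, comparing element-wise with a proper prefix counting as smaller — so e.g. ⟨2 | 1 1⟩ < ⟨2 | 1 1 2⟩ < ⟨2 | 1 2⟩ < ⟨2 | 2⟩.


17 collections generate NE(X_Σ); each relation:

  P={3,9}:  v_{3} + v_{9} = 0  ⟹  sig = ⟨2 | 0⟩
  P={0,8}:  v_{0} + v_{8} = v_{5} + v_{9}  ⟹  sig = ⟨2 | 1 1⟩
  P={1,10}:  v_{1} + v_{10} = v_{7} + v_{8}  ⟹  sig = ⟨2 | 1 1⟩
  P={4,10}:  v_{4} + v_{10} = v_{2} + v_{5}  ⟹  sig = ⟨2 | 1 1⟩
  P={0,3}:  v_{0} + v_{3} = v_{4} + v_{5} + v_{7}  ⟹  sig = ⟨2 | 1 1 1⟩
  P={3,6}:  v_{3} + v_{6} = v_{0} + v_{4} + v_{5}  ⟹  sig = ⟨2 | 1 1 1⟩
  P={0,10}:  v_{0} + v_{10} = v_{2} + 2·v_{5} + v_{7} + v_{9}  ⟹  sig = ⟨2 | 1 1 1 2⟩
  P={6,10}:  v_{6} + v_{10} = v_{0} + v_{2} + 2·v_{5} + v_{9}  ⟹  sig = ⟨2 | 1 1 1 2⟩
  P={6,8}:  v_{6} + v_{8} = v_{4} + 2·v_{5} + 2·v_{9}  ⟹  sig = ⟨2 | 1 2 2⟩
  P={6,7}:  v_{6} + v_{7} = 2·v_{0}  ⟹  sig = ⟨2 | 2⟩
  P={1,2,5}:  v_{1} + v_{2} + v_{5} = 0  ⟹  sig = ⟨3 | 0⟩
  P={4,7,8}:  v_{4} + v_{7} + v_{8} = 0  ⟹  sig = ⟨3 | 0⟩
  P={0,1,2}:  v_{0} + v_{1} + v_{2} = v_{4} + v_{7} + v_{9}  ⟹  sig = ⟨3 | 1 1 1⟩
  P={1,2,6}:  v_{1} + v_{2} + v_{6} = v_{0} + v_{4} + v_{9}  ⟹  sig = ⟨3 | 1 1 1⟩
  P={0,4,5,9}:  v_{0} + v_{4} + v_{5} + v_{9} = v_{6}  ⟹  sig = ⟨4 | 1⟩
  P={2,5,7,8}:  v_{2} + v_{5} + v_{7} + v_{8} = v_{10}  ⟹  sig = ⟨4 | 1⟩
  P={4,5,7,9}:  v_{4} + v_{5} + v_{7} + v_{9} = v_{0}  ⟹  sig = ⟨4 | 1⟩

Sorted signature multiset PRS(X):
    ⟨2 | 0⟩
    ⟨2 | 1 1⟩
    ⟨2 | 1 1⟩
    ⟨2 | 1 1⟩
    ⟨2 | 1 1 1⟩
    ⟨2 | 1 1 1⟩
    ⟨2 | 1 1 1 2⟩
    ⟨2 | 1 1 1 2⟩
    ⟨2 | 1 2 2⟩
    ⟨2 | 2⟩
    ⟨3 | 0⟩
    ⟨3 | 0⟩
    ⟨3 | 1 1 1⟩
    ⟨3 | 1 1 1⟩
    ⟨4 | 1⟩
    ⟨4 | 1⟩
    ⟨4 | 1⟩


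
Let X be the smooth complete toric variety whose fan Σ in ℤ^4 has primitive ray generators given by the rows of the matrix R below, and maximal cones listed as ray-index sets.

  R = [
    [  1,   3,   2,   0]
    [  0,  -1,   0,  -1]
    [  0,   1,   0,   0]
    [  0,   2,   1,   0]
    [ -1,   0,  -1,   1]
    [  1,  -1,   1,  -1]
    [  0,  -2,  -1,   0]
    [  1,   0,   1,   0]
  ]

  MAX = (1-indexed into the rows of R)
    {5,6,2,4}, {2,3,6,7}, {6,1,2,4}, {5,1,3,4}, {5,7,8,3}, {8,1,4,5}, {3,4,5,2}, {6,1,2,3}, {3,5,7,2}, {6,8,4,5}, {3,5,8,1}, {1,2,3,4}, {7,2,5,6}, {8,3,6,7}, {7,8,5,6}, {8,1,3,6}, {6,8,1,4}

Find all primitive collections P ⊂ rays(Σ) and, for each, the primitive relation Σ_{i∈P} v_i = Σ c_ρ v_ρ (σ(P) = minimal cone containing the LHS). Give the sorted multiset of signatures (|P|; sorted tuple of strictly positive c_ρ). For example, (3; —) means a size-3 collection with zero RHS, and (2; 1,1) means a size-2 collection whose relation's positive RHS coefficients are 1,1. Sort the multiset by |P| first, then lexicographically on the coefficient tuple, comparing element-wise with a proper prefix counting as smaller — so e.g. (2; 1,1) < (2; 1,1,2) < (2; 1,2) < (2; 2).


The 8 primitive collections of Σ (r=8, n=4):

  P={4,7}:  v_{4} + v_{7} = 0  ⇒ sig = (2; —)
  P={2,8}:  v_{2} + v_{8} = v_{6}  ⇒ sig = (2; 1)
  P={1,7}:  v_{1} + v_{7} = v_{3} + v_{8}  ⇒ sig = (2; 1,1)
  P={3,5,6}:  v_{3} + v_{5} + v_{6} = 0  ⇒ sig = (3; —)
  P={1,2,5}:  v_{1} + v_{2} + v_{5} = v_{4}  ⇒ sig = (3; 1)
  P={3,4,8}:  v_{3} + v_{4} + v_{8} = v_{1}  ⇒ sig = (3; 1)
  P={1,5,6}:  v_{1} + v_{5} + v_{6} = v_{4} + v_{8}  ⇒ sig = (3; 1,1)
  P={3,4,6}:  v_{3} + v_{4} + v_{6} = v_{1} + v_{2}  ⇒ sig = (3; 1,1)

Sorted signature multiset PRS(X):
{ (2; —),  (2; 1),  (2; 1,1),  (3; —),  (3; 1) ×2,  (3; 1,1) ×2 }
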